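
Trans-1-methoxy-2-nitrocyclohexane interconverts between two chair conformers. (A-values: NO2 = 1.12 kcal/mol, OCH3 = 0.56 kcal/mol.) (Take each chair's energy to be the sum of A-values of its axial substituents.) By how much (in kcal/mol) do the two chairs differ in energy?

1.68 kcal/mol

C1 and C2 have opposite parity, so for the trans isomer the two substituents are e,e in one chair and a,a in the other.
Chair I (nitro axial, methoxy axial): E = 1.68 kcal/mol.
Chair II (nitro equatorial, methoxy equatorial): E = 0.00 kcal/mol.
ΔE = 1.68 − 0.00 = 1.68 kcal/mol; chair II is more stable.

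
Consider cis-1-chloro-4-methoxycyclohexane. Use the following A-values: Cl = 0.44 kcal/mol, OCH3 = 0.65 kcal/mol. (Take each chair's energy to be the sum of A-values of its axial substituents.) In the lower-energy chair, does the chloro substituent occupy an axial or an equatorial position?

axial

C1 and C4 have opposite parity, so for the cis isomer the two substituents are one axial and one equatorial in each chair.
Chair I (chloro axial, methoxy equatorial): E = 0.44 kcal/mol.
Chair II (chloro equatorial, methoxy axial): E = 0.65 kcal/mol.
Chair I is the more stable (lower-energy) conformer, and in that chair the chloro group is axial.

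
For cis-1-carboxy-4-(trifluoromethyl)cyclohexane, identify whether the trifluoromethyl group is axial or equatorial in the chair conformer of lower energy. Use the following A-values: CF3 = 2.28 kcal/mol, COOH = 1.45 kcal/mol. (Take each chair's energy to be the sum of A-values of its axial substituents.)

equatorial

C1 and C4 have opposite parity, so for the cis isomer the two substituents are one axial and one equatorial in each chair.
Chair I (trifluoromethyl axial, carboxyl equatorial): E = 2.28 kcal/mol.
Chair II (trifluoromethyl equatorial, carboxyl axial): E = 1.45 kcal/mol.
Chair II is the more stable (lower-energy) conformer, and in that chair the trifluoromethyl group is equatorial.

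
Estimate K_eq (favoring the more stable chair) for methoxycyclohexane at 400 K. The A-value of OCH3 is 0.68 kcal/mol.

K ≈ 2.35

One chair has the methoxy group axial (E = 0.68 kcal/mol) and the other has it equatorial (E = 0).
ΔG = 0.68 kcal/mol between the two chairs.
K = exp(ΔG/RT) with R = 1.987×10⁻³ kcal mol⁻¹ K⁻¹ and T = 400 K gives K ≈ 2.35.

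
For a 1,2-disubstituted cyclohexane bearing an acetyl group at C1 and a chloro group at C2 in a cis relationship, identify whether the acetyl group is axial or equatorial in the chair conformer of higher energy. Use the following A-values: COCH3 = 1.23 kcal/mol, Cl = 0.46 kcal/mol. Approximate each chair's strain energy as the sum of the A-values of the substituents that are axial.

axial

C1 and C2 have opposite parity, so for the cis isomer the two substituents are one axial and one equatorial in each chair.
Chair I (acetyl axial, chloro equatorial): E = 1.23 kcal/mol.
Chair II (acetyl equatorial, chloro axial): E = 0.46 kcal/mol.
Chair I is the less stable (higher-energy) conformer, and in that chair the acetyl group is axial.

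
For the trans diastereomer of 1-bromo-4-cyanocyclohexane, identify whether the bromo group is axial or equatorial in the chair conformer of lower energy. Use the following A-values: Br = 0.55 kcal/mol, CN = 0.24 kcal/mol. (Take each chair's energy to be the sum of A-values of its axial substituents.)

C1 and C4 have opposite parity, so for the trans isomer the two substituents are e,e in one chair and a,a in the other.
Chair I (bromo axial, cyano axial): E = 0.79 kcal/mol.
Chair II (bromo equatorial, cyano equatorial): E = 0.00 kcal/mol.
Chair II is the more stable (lower-energy) conformer, and in that chair the bromo group is equatorial.

equatorial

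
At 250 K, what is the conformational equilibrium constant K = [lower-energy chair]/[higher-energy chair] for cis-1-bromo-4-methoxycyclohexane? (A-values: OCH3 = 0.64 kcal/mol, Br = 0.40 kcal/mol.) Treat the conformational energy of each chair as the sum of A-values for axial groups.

K ≈ 1.62

C1 and C4 have opposite parity, so for the cis isomer the two substituents are one axial and one equatorial in each chair.
Chair I (methoxy axial, bromo equatorial): E = 0.64 kcal/mol; chair II (methoxy equatorial, bromo axial): E = 0.40 kcal/mol.
ΔG = 0.24 kcal/mol between the two chairs.
K = exp(ΔG/RT) with R = 1.987×10⁻³ kcal mol⁻¹ K⁻¹ and T = 250 K gives K ≈ 1.62.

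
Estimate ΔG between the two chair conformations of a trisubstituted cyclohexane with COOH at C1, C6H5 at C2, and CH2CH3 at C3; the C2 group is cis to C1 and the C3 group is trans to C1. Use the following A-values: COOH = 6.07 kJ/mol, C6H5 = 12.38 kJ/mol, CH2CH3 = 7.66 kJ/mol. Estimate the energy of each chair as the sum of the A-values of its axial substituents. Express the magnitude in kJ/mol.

Chair I (carboxyl axial, phenyl equatorial, ethyl equatorial): E = 6.07 kJ/mol.
Chair II (carboxyl equatorial, phenyl axial, ethyl axial): E = 20.04 kJ/mol.
ΔE = 20.04 − 6.07 = 13.97 kJ/mol; chair I is more stable.

13.97 kJ/mol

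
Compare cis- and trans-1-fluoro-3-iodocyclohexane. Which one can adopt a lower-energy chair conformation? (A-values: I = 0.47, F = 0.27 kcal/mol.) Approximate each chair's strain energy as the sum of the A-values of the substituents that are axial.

At 1,3 positions (parity same): cis → (e,e or a,a); trans → (a,e or e,a).
Best chair for cis: E = 0.00 kcal/mol; best chair for trans: E = 0.27 kcal/mol.
The cis isomer is lower by 0.27 kcal/mol.

cis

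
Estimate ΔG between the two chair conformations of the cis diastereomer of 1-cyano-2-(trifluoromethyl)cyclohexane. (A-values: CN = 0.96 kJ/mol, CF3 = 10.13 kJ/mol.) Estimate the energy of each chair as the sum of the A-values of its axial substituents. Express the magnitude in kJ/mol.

C1 and C2 have opposite parity, so for the cis isomer the two substituents are one axial and one equatorial in each chair.
Chair I (cyano axial, trifluoromethyl equatorial): E = 0.96 kJ/mol.
Chair II (cyano equatorial, trifluoromethyl axial): E = 10.13 kJ/mol.
ΔE = 10.13 − 0.96 = 9.17 kJ/mol; chair I is more stable.

9.17 kJ/mol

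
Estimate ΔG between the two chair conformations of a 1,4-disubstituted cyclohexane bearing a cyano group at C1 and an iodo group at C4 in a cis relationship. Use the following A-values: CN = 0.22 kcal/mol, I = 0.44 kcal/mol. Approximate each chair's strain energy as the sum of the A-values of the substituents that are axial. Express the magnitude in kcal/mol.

C1 and C4 have opposite parity, so for the cis isomer the two substituents are one axial and one equatorial in each chair.
Chair I (cyano axial, iodo equatorial): E = 0.22 kcal/mol.
Chair II (cyano equatorial, iodo axial): E = 0.44 kcal/mol.
ΔE = 0.44 − 0.22 = 0.22 kcal/mol; chair I is more stable.

0.22 kcal/mol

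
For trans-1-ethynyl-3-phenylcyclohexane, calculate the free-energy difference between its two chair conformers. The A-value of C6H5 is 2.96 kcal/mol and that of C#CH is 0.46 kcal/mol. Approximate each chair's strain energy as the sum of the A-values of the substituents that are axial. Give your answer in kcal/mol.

C1 and C3 have the same parity, so for the trans isomer the two substituents are one axial and one equatorial in each chair.
Chair I (phenyl axial, ethynyl equatorial): E = 2.96 kcal/mol.
Chair II (phenyl equatorial, ethynyl axial): E = 0.46 kcal/mol.
ΔE = 2.96 − 0.46 = 2.50 kcal/mol; chair II is more stable.

2.50 kcal/mol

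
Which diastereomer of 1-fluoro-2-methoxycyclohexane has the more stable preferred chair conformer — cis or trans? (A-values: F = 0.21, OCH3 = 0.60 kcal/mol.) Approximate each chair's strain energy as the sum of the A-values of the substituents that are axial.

trans

At 1,2 positions (parity opposite): cis → (a,e or e,a); trans → (e,e or a,a).
Best chair for cis: E = 0.21 kcal/mol; best chair for trans: E = 0.00 kcal/mol.
The trans isomer is lower by 0.21 kcal/mol.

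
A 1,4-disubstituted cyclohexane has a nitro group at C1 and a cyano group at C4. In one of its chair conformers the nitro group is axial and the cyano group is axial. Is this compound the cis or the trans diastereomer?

trans

C1 and C4 have opposite parity, so their axial bonds point in opposite directions.
With opposite-parity carbons, two substituents on the same face are one axial and one equatorial; opposite faces give both axial or both equatorial.
Here the groups are axial/axial → opposite face → trans.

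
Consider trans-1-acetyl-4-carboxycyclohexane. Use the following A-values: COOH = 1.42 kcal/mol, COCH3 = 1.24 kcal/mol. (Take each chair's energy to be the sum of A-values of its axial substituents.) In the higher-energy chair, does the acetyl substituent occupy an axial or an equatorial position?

C1 and C4 have opposite parity, so for the trans isomer the two substituents are e,e in one chair and a,a in the other.
Chair I (carboxyl axial, acetyl axial): E = 2.66 kcal/mol.
Chair II (carboxyl equatorial, acetyl equatorial): E = 0.00 kcal/mol.
Chair I is the less stable (higher-energy) conformer, and in that chair the acetyl group is axial.

axial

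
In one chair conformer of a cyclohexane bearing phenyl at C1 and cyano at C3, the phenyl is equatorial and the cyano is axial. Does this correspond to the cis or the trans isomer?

C1 and C3 have the same parity, so their axial bonds point in the same direction.
With same-parity carbons, two substituents on the same face are both axial or both equatorial; opposite faces give one of each.
Here the groups are equatorial/axial → opposite face → trans.

trans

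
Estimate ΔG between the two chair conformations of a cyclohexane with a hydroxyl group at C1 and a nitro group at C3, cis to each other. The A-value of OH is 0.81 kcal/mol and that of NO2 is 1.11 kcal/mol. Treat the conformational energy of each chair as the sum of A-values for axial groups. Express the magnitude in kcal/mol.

1.92 kcal/mol

C1 and C3 have the same parity, so for the cis isomer the two substituents are e,e in one chair and a,a in the other.
Chair I (hydroxyl axial, nitro axial): E = 1.92 kcal/mol.
Chair II (hydroxyl equatorial, nitro equatorial): E = 0.00 kcal/mol.
ΔE = 1.92 − 0.00 = 1.92 kcal/mol; chair II is more stable.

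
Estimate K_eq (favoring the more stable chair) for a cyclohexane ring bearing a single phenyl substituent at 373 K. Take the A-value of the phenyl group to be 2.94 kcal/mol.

K ≈ 52.8

One chair has the phenyl group axial (E = 2.94 kcal/mol) and the other has it equatorial (E = 0).
ΔG = 2.94 kcal/mol between the two chairs.
K = exp(ΔG/RT) with R = 1.987×10⁻³ kcal mol⁻¹ K⁻¹ and T = 373 K gives K ≈ 52.8.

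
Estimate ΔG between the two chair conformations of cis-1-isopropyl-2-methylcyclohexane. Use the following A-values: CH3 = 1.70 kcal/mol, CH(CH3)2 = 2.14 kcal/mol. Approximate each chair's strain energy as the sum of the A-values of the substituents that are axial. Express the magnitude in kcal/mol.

0.44 kcal/mol

C1 and C2 have opposite parity, so for the cis isomer the two substituents are one axial and one equatorial in each chair.
Chair I (methyl axial, isopropyl equatorial): E = 1.70 kcal/mol.
Chair II (methyl equatorial, isopropyl axial): E = 2.14 kcal/mol.
ΔE = 2.14 − 1.70 = 0.44 kcal/mol; chair I is more stable.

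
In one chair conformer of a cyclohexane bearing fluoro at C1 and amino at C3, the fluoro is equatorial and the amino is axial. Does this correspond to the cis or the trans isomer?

C1 and C3 have the same parity, so their axial bonds point in the same direction.
With same-parity carbons, two substituents on the same face are both axial or both equatorial; opposite faces give one of each.
Here the groups are equatorial/axial → opposite face → trans.

trans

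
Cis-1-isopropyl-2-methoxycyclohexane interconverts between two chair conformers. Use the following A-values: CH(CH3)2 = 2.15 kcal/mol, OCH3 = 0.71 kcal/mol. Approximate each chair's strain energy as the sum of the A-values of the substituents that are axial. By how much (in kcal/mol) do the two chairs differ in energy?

1.44 kcal/mol

C1 and C2 have opposite parity, so for the cis isomer the two substituents are one axial and one equatorial in each chair.
Chair I (isopropyl axial, methoxy equatorial): E = 2.15 kcal/mol.
Chair II (isopropyl equatorial, methoxy axial): E = 0.71 kcal/mol.
ΔE = 2.15 − 0.71 = 1.44 kcal/mol; chair II is more stable.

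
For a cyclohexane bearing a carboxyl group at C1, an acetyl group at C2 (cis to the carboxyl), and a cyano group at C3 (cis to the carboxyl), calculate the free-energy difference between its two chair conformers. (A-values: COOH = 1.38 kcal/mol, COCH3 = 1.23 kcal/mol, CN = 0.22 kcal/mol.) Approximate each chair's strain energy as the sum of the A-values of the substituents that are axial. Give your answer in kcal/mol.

0.37 kcal/mol

Chair I (carboxyl axial, acetyl equatorial, cyano axial): E = 1.60 kcal/mol.
Chair II (carboxyl equatorial, acetyl axial, cyano equatorial): E = 1.23 kcal/mol.
ΔE = 1.60 − 1.23 = 0.37 kcal/mol; chair II is more stable.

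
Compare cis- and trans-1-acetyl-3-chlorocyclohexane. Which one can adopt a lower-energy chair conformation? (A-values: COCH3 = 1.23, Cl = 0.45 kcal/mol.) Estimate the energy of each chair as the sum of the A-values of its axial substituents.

cis

At 1,3 positions (parity same): cis → (e,e or a,a); trans → (a,e or e,a).
Best chair for cis: E = 0.00 kcal/mol; best chair for trans: E = 0.45 kcal/mol.
The cis isomer is lower by 0.45 kcal/mol.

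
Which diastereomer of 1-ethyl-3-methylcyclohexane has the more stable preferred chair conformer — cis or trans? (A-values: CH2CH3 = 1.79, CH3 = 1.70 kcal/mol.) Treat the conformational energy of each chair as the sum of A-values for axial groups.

cis

At 1,3 positions (parity same): cis → (e,e or a,a); trans → (a,e or e,a).
Best chair for cis: E = 0.00 kcal/mol; best chair for trans: E = 1.70 kcal/mol.
The cis isomer is lower by 1.70 kcal/mol.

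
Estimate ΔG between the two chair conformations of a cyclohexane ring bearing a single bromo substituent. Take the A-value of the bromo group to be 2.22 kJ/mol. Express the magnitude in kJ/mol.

2.22 kJ/mol

A monosubstituted cyclohexane has one chair with the bromo group axial (E = A = 2.22 kJ/mol) and one with it equatorial (E = 0).
ΔE = 2.22 − 0 = 2.22 kJ/mol.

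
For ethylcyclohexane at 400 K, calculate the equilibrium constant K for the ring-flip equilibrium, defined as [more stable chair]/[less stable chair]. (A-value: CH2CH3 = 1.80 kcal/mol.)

K ≈ 9.63

One chair has the ethyl group axial (E = 1.80 kcal/mol) and the other has it equatorial (E = 0).
ΔG = 1.80 kcal/mol between the two chairs.
K = exp(ΔG/RT) with R = 1.987×10⁻³ kcal mol⁻¹ K⁻¹ and T = 400 K gives K ≈ 9.63.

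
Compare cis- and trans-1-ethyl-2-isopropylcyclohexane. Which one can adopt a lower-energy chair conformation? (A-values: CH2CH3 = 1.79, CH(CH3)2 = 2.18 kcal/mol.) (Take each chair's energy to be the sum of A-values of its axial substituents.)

trans

At 1,2 positions (parity opposite): cis → (a,e or e,a); trans → (e,e or a,a).
Best chair for cis: E = 1.79 kcal/mol; best chair for trans: E = 0.00 kcal/mol.
The trans isomer is lower by 1.79 kcal/mol.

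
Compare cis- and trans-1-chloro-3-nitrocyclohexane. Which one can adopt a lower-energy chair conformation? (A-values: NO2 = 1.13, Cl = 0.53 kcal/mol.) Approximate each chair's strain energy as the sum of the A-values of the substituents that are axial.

At 1,3 positions (parity same): cis → (e,e or a,a); trans → (a,e or e,a).
Best chair for cis: E = 0.00 kcal/mol; best chair for trans: E = 0.53 kcal/mol.
The cis isomer is lower by 0.53 kcal/mol.

cis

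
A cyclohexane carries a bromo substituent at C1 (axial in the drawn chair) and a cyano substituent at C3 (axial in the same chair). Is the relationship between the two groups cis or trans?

C1 and C3 have the same parity, so their axial bonds point in the same direction.
With same-parity carbons, two substituents on the same face are both axial or both equatorial; opposite faces give one of each.
Here the groups are axial/axial → same face → cis.

cis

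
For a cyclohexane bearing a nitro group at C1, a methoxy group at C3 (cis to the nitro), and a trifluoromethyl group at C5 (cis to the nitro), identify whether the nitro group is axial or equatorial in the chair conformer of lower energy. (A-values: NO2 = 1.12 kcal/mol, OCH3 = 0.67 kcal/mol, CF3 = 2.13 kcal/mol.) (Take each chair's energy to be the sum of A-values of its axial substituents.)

equatorial

Chair I (nitro axial, methoxy axial, trifluoromethyl axial): E = 3.92 kcal/mol.
Chair II (nitro equatorial, methoxy equatorial, trifluoromethyl equatorial): E = 0.00 kcal/mol.
Chair II is the more stable (lower-energy) conformer, and in that chair the nitro group is equatorial.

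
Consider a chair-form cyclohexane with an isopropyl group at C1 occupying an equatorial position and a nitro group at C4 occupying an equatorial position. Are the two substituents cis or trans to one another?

trans

C1 and C4 have opposite parity, so their axial bonds point in opposite directions.
With opposite-parity carbons, two substituents on the same face are one axial and one equatorial; opposite faces give both axial or both equatorial.
Here the groups are equatorial/equatorial → opposite face → trans.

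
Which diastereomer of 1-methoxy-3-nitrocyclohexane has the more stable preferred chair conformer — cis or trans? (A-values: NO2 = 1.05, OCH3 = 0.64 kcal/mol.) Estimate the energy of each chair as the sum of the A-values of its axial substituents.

cis

At 1,3 positions (parity same): cis → (e,e or a,a); trans → (a,e or e,a).
Best chair for cis: E = 0.00 kcal/mol; best chair for trans: E = 0.64 kcal/mol.
The cis isomer is lower by 0.64 kcal/mol.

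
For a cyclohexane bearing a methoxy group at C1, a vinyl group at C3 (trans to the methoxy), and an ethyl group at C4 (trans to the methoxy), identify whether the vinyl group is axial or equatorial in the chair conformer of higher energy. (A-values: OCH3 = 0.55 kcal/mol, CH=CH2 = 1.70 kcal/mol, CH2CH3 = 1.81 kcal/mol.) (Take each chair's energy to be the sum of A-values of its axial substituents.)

Chair I (methoxy axial, vinyl equatorial, ethyl axial): E = 2.36 kcal/mol.
Chair II (methoxy equatorial, vinyl axial, ethyl equatorial): E = 1.70 kcal/mol.
Chair I is the less stable (higher-energy) conformer, and in that chair the vinyl group is equatorial.

equatorial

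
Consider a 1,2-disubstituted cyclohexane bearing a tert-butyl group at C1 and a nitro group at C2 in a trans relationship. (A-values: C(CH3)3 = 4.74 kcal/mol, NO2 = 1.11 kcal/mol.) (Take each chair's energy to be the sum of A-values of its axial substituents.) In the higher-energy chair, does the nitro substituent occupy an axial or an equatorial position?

axial

C1 and C2 have opposite parity, so for the trans isomer the two substituents are e,e in one chair and a,a in the other.
Chair I (tert-butyl axial, nitro axial): E = 5.85 kcal/mol.
Chair II (tert-butyl equatorial, nitro equatorial): E = 0.00 kcal/mol.
Chair I is the less stable (higher-energy) conformer, and in that chair the nitro group is axial.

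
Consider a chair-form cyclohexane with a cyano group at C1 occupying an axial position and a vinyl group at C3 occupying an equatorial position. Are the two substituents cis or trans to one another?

trans

C1 and C3 have the same parity, so their axial bonds point in the same direction.
With same-parity carbons, two substituents on the same face are both axial or both equatorial; opposite faces give one of each.
Here the groups are axial/equatorial → opposite face → trans.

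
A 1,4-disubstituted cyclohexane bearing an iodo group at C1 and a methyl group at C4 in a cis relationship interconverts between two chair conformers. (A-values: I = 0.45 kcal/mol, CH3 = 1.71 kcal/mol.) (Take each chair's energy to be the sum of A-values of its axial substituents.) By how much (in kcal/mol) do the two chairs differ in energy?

C1 and C4 have opposite parity, so for the cis isomer the two substituents are one axial and one equatorial in each chair.
Chair I (iodo axial, methyl equatorial): E = 0.45 kcal/mol.
Chair II (iodo equatorial, methyl axial): E = 1.71 kcal/mol.
ΔE = 1.71 − 0.45 = 1.26 kcal/mol; chair I is more stable.

1.26 kcal/mol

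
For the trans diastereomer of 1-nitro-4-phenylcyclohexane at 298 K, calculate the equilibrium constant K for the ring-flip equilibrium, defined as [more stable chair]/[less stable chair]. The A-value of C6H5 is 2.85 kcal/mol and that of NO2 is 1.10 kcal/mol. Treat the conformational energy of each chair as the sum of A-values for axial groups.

K ≈ 789

C1 and C4 have opposite parity, so for the trans isomer the two substituents are e,e in one chair and a,a in the other.
Chair I (phenyl axial, nitro axial): E = 3.95 kcal/mol; chair II (phenyl equatorial, nitro equatorial): E = 0.00 kcal/mol.
ΔG = 3.95 kcal/mol between the two chairs.
K = exp(ΔG/RT) with R = 1.987×10⁻³ kcal mol⁻¹ K⁻¹ and T = 298 K gives K ≈ 789.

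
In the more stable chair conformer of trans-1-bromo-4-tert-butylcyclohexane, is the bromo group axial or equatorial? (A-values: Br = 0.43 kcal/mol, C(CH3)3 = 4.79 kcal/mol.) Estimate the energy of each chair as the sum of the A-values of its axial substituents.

equatorial

C1 and C4 have opposite parity, so for the trans isomer the two substituents are e,e in one chair and a,a in the other.
Chair I (bromo axial, tert-butyl axial): E = 5.22 kcal/mol.
Chair II (bromo equatorial, tert-butyl equatorial): E = 0.00 kcal/mol.
Chair II is the more stable (lower-energy) conformer, and in that chair the bromo group is equatorial.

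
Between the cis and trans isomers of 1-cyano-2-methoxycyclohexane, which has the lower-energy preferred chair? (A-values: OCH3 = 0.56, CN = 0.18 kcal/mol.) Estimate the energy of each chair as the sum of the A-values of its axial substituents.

At 1,2 positions (parity opposite): cis → (a,e or e,a); trans → (e,e or a,a).
Best chair for cis: E = 0.18 kcal/mol; best chair for trans: E = 0.00 kcal/mol.
The trans isomer is lower by 0.18 kcal/mol.

trans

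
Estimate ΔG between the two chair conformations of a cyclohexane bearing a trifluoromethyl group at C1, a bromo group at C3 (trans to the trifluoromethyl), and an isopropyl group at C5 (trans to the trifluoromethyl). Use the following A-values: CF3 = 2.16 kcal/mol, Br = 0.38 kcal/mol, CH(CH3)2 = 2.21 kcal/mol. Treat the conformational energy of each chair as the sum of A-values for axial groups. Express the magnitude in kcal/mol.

0.43 kcal/mol

Chair I (trifluoromethyl axial, bromo equatorial, isopropyl equatorial): E = 2.16 kcal/mol.
Chair II (trifluoromethyl equatorial, bromo axial, isopropyl axial): E = 2.59 kcal/mol.
ΔE = 2.59 − 2.16 = 0.43 kcal/mol; chair I is more stable.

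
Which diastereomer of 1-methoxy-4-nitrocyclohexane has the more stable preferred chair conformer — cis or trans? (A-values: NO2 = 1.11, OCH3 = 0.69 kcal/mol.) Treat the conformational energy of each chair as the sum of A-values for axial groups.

At 1,4 positions (parity opposite): cis → (a,e or e,a); trans → (e,e or a,a).
Best chair for cis: E = 0.69 kcal/mol; best chair for trans: E = 0.00 kcal/mol.
The trans isomer is lower by 0.69 kcal/mol.

trans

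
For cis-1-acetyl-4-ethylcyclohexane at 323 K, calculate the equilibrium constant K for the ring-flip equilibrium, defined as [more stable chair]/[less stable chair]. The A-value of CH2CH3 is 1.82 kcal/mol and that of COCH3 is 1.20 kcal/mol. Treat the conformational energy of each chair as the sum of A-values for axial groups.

C1 and C4 have opposite parity, so for the cis isomer the two substituents are one axial and one equatorial in each chair.
Chair I (ethyl axial, acetyl equatorial): E = 1.82 kcal/mol; chair II (ethyl equatorial, acetyl axial): E = 1.20 kcal/mol.
ΔG = 0.62 kcal/mol between the two chairs.
K = exp(ΔG/RT) with R = 1.987×10⁻³ kcal mol⁻¹ K⁻¹ and T = 323 K gives K ≈ 2.63.

K ≈ 2.63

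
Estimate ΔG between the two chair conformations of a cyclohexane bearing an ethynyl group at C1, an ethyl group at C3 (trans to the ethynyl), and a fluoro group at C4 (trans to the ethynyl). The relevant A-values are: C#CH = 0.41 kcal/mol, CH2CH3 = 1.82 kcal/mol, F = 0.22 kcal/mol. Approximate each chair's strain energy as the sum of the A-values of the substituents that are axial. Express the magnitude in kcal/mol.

1.19 kcal/mol

Chair I (ethynyl axial, ethyl equatorial, fluoro axial): E = 0.63 kcal/mol.
Chair II (ethynyl equatorial, ethyl axial, fluoro equatorial): E = 1.82 kcal/mol.
ΔE = 1.82 − 0.63 = 1.19 kcal/mol; chair I is more stable.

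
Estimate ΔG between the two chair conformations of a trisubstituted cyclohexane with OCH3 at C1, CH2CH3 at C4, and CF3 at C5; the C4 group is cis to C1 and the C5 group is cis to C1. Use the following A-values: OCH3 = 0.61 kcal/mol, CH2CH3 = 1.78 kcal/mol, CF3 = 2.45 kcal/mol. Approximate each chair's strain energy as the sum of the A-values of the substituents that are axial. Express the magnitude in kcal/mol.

Chair I (methoxy axial, ethyl equatorial, trifluoromethyl axial): E = 3.06 kcal/mol.
Chair II (methoxy equatorial, ethyl axial, trifluoromethyl equatorial): E = 1.78 kcal/mol.
ΔE = 3.06 − 1.78 = 1.28 kcal/mol; chair II is more stable.

1.28 kcal/mol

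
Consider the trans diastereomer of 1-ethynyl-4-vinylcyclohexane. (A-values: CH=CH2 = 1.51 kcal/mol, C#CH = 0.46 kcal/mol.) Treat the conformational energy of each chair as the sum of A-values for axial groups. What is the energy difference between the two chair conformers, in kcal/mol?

C1 and C4 have opposite parity, so for the trans isomer the two substituents are e,e in one chair and a,a in the other.
Chair I (vinyl axial, ethynyl axial): E = 1.97 kcal/mol.
Chair II (vinyl equatorial, ethynyl equatorial): E = 0.00 kcal/mol.
ΔE = 1.97 − 0.00 = 1.97 kcal/mol; chair II is more stable.

1.97 kcal/mol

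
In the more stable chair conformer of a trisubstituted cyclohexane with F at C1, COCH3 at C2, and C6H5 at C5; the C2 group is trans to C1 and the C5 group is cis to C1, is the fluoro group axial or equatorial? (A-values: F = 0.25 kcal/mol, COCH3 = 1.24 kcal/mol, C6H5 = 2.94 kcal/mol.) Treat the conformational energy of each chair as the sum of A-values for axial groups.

equatorial

Chair I (fluoro axial, acetyl axial, phenyl axial): E = 4.43 kcal/mol.
Chair II (fluoro equatorial, acetyl equatorial, phenyl equatorial): E = 0.00 kcal/mol.
Chair II is the more stable (lower-energy) conformer, and in that chair the fluoro group is equatorial.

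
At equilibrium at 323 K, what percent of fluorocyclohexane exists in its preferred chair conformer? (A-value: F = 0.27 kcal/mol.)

60.4%

One chair has the fluoro group axial (E = 0.27 kcal/mol) and the other has it equatorial (E = 0).
ΔG = 0.27 kcal/mol between the two chairs.
K = exp(ΔG/RT) with R = 1.987×10⁻³ kcal mol⁻¹ K⁻¹ and T = 323 K gives K ≈ 1.52.
Fraction in the lower-energy chair = K/(K+1) = 60.4%.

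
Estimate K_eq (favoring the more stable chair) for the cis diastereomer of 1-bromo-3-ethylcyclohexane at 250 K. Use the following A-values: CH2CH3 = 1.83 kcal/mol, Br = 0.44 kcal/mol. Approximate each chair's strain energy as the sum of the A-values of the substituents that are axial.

C1 and C3 have the same parity, so for the cis isomer the two substituents are e,e in one chair and a,a in the other.
Chair I (ethyl axial, bromo axial): E = 2.27 kcal/mol; chair II (ethyl equatorial, bromo equatorial): E = 0.00 kcal/mol.
ΔG = 2.27 kcal/mol between the two chairs.
K = exp(ΔG/RT) with R = 1.987×10⁻³ kcal mol⁻¹ K⁻¹ and T = 250 K gives K ≈ 96.5.

K ≈ 96.5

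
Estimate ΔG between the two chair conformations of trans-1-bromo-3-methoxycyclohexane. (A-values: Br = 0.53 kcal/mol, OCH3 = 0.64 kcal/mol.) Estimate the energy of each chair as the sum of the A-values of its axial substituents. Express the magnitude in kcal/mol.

0.11 kcal/mol

C1 and C3 have the same parity, so for the trans isomer the two substituents are one axial and one equatorial in each chair.
Chair I (bromo axial, methoxy equatorial): E = 0.53 kcal/mol.
Chair II (bromo equatorial, methoxy axial): E = 0.64 kcal/mol.
ΔE = 0.64 − 0.53 = 0.11 kcal/mol; chair I is more stable.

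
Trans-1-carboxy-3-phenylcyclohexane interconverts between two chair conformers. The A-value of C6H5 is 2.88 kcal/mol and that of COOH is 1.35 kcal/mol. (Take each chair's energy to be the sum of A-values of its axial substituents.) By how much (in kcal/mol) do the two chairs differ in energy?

C1 and C3 have the same parity, so for the trans isomer the two substituents are one axial and one equatorial in each chair.
Chair I (phenyl axial, carboxyl equatorial): E = 2.88 kcal/mol.
Chair II (phenyl equatorial, carboxyl axial): E = 1.35 kcal/mol.
ΔE = 2.88 − 1.35 = 1.53 kcal/mol; chair II is more stable.

1.53 kcal/mol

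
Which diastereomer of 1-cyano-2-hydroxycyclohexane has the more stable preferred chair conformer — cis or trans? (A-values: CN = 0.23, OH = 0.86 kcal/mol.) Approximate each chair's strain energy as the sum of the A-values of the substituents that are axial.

At 1,2 positions (parity opposite): cis → (a,e or e,a); trans → (e,e or a,a).
Best chair for cis: E = 0.23 kcal/mol; best chair for trans: E = 0.00 kcal/mol.
The trans isomer is lower by 0.23 kcal/mol.

trans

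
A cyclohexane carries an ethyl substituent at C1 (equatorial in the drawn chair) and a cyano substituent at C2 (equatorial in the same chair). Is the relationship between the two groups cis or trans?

C1 and C2 have opposite parity, so their axial bonds point in opposite directions.
With opposite-parity carbons, two substituents on the same face are one axial and one equatorial; opposite faces give both axial or both equatorial.
Here the groups are equatorial/equatorial → opposite face → trans.

trans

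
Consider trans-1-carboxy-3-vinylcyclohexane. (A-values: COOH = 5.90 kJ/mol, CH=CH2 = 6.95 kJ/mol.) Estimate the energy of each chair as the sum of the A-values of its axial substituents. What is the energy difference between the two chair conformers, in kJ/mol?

1.05 kJ/mol

C1 and C3 have the same parity, so for the trans isomer the two substituents are one axial and one equatorial in each chair.
Chair I (carboxyl axial, vinyl equatorial): E = 5.90 kJ/mol.
Chair II (carboxyl equatorial, vinyl axial): E = 6.95 kJ/mol.
ΔE = 6.95 − 5.90 = 1.05 kJ/mol; chair I is more stable.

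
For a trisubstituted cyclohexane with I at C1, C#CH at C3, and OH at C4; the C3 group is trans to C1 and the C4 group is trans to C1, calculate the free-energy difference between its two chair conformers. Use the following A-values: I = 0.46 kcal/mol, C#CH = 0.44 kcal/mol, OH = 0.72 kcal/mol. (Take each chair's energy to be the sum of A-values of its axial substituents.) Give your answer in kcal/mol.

0.74 kcal/mol

Chair I (iodo axial, ethynyl equatorial, hydroxyl axial): E = 1.18 kcal/mol.
Chair II (iodo equatorial, ethynyl axial, hydroxyl equatorial): E = 0.44 kcal/mol.
ΔE = 1.18 − 0.44 = 0.74 kcal/mol; chair II is more stable.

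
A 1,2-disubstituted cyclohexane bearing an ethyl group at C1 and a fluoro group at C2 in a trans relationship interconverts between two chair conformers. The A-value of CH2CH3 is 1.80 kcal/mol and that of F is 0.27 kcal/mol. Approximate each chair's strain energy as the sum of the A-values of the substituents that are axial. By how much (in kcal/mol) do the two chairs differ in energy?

C1 and C2 have opposite parity, so for the trans isomer the two substituents are e,e in one chair and a,a in the other.
Chair I (ethyl axial, fluoro axial): E = 2.07 kcal/mol.
Chair II (ethyl equatorial, fluoro equatorial): E = 0.00 kcal/mol.
ΔE = 2.07 − 0.00 = 2.07 kcal/mol; chair II is more stable.

2.07 kcal/mol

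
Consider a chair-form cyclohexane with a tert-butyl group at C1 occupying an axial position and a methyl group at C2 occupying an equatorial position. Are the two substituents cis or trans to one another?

C1 and C2 have opposite parity, so their axial bonds point in opposite directions.
With opposite-parity carbons, two substituents on the same face are one axial and one equatorial; opposite faces give both axial or both equatorial.
Here the groups are axial/equatorial → same face → cis.

cis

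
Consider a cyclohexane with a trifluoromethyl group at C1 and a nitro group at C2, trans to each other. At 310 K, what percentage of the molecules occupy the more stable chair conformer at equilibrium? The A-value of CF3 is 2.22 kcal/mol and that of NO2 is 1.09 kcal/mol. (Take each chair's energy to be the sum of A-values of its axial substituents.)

C1 and C2 have opposite parity, so for the trans isomer the two substituents are e,e in one chair and a,a in the other.
Chair I (trifluoromethyl axial, nitro axial): E = 3.31 kcal/mol; chair II (trifluoromethyl equatorial, nitro equatorial): E = 0.00 kcal/mol.
ΔG = 3.31 kcal/mol between the two chairs.
K = exp(ΔG/RT) with R = 1.987×10⁻³ kcal mol⁻¹ K⁻¹ and T = 310 K gives K ≈ 216.
Fraction in the lower-energy chair = K/(K+1) = 99.5%.

99.5%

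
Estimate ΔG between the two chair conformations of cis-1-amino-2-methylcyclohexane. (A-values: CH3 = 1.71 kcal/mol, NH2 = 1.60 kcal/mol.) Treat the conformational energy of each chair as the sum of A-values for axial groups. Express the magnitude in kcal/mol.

0.11 kcal/mol

C1 and C2 have opposite parity, so for the cis isomer the two substituents are one axial and one equatorial in each chair.
Chair I (methyl axial, amino equatorial): E = 1.71 kcal/mol.
Chair II (methyl equatorial, amino axial): E = 1.60 kcal/mol.
ΔE = 1.71 − 1.60 = 0.11 kcal/mol; chair II is more stable.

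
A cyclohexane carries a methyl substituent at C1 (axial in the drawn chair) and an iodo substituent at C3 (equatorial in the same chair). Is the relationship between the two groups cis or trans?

trans

C1 and C3 have the same parity, so their axial bonds point in the same direction.
With same-parity carbons, two substituents on the same face are both axial or both equatorial; opposite faces give one of each.
Here the groups are axial/equatorial → opposite face → trans.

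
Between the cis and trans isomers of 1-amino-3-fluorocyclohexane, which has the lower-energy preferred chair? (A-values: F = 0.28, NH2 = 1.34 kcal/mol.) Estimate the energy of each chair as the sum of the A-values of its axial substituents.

At 1,3 positions (parity same): cis → (e,e or a,a); trans → (a,e or e,a).
Best chair for cis: E = 0.00 kcal/mol; best chair for trans: E = 0.28 kcal/mol.
The cis isomer is lower by 0.28 kcal/mol.

cis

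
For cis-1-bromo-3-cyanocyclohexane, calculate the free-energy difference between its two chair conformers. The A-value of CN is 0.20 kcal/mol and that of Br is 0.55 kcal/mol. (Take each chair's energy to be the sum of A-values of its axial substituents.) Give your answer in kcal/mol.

0.75 kcal/mol

C1 and C3 have the same parity, so for the cis isomer the two substituents are e,e in one chair and a,a in the other.
Chair I (cyano axial, bromo axial): E = 0.75 kcal/mol.
Chair II (cyano equatorial, bromo equatorial): E = 0.00 kcal/mol.
ΔE = 0.75 − 0.00 = 0.75 kcal/mol; chair II is more stable.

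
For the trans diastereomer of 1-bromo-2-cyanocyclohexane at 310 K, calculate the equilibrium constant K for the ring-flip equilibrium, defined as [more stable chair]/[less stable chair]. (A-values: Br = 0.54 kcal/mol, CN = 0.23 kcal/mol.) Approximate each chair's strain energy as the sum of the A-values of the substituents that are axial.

C1 and C2 have opposite parity, so for the trans isomer the two substituents are e,e in one chair and a,a in the other.
Chair I (bromo axial, cyano axial): E = 0.77 kcal/mol; chair II (bromo equatorial, cyano equatorial): E = 0.00 kcal/mol.
ΔG = 0.77 kcal/mol between the two chairs.
K = exp(ΔG/RT) with R = 1.987×10⁻³ kcal mol⁻¹ K⁻¹ and T = 310 K gives K ≈ 3.49.

K ≈ 3.49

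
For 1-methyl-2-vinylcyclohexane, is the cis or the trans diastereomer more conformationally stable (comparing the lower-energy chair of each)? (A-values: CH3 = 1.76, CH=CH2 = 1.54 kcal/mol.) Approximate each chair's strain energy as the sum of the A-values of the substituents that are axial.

trans

At 1,2 positions (parity opposite): cis → (a,e or e,a); trans → (e,e or a,a).
Best chair for cis: E = 1.54 kcal/mol; best chair for trans: E = 0.00 kcal/mol.
The trans isomer is lower by 1.54 kcal/mol.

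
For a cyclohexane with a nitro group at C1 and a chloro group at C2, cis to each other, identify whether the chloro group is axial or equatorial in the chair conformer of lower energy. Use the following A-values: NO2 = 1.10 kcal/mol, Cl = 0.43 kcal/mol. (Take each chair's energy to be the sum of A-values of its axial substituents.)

C1 and C2 have opposite parity, so for the cis isomer the two substituents are one axial and one equatorial in each chair.
Chair I (nitro axial, chloro equatorial): E = 1.10 kcal/mol.
Chair II (nitro equatorial, chloro axial): E = 0.43 kcal/mol.
Chair II is the more stable (lower-energy) conformer, and in that chair the chloro group is axial.

axial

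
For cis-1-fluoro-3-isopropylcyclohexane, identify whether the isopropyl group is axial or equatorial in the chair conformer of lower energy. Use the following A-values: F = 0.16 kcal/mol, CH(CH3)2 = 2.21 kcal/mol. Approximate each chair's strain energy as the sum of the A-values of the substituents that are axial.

equatorial

C1 and C3 have the same parity, so for the cis isomer the two substituents are e,e in one chair and a,a in the other.
Chair I (fluoro axial, isopropyl axial): E = 2.37 kcal/mol.
Chair II (fluoro equatorial, isopropyl equatorial): E = 0.00 kcal/mol.
Chair II is the more stable (lower-energy) conformer, and in that chair the isopropyl group is equatorial.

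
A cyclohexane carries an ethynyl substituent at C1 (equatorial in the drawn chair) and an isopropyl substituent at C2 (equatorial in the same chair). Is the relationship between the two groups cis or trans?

C1 and C2 have opposite parity, so their axial bonds point in opposite directions.
With opposite-parity carbons, two substituents on the same face are one axial and one equatorial; opposite faces give both axial or both equatorial.
Here the groups are equatorial/equatorial → opposite face → trans.

trans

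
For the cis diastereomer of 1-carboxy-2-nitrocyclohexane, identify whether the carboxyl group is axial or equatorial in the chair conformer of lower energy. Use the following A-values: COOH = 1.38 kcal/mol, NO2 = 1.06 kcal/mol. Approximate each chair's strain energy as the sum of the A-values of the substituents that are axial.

equatorial

C1 and C2 have opposite parity, so for the cis isomer the two substituents are one axial and one equatorial in each chair.
Chair I (carboxyl axial, nitro equatorial): E = 1.38 kcal/mol.
Chair II (carboxyl equatorial, nitro axial): E = 1.06 kcal/mol.
Chair II is the more stable (lower-energy) conformer, and in that chair the carboxyl group is equatorial.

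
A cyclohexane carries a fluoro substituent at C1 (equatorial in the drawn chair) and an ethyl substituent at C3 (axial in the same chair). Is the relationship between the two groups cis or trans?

trans

C1 and C3 have the same parity, so their axial bonds point in the same direction.
With same-parity carbons, two substituents on the same face are both axial or both equatorial; opposite faces give one of each.
Here the groups are equatorial/axial → opposite face → trans.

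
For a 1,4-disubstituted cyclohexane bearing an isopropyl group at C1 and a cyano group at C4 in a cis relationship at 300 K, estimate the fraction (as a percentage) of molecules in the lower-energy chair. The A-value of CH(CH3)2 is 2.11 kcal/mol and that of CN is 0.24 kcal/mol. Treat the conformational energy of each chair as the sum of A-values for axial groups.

95.8%

C1 and C4 have opposite parity, so for the cis isomer the two substituents are one axial and one equatorial in each chair.
Chair I (isopropyl axial, cyano equatorial): E = 2.11 kcal/mol; chair II (isopropyl equatorial, cyano axial): E = 0.24 kcal/mol.
ΔG = 1.87 kcal/mol between the two chairs.
K = exp(ΔG/RT) with R = 1.987×10⁻³ kcal mol⁻¹ K⁻¹ and T = 300 K gives K ≈ 23.
Fraction in the lower-energy chair = K/(K+1) = 95.8%.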